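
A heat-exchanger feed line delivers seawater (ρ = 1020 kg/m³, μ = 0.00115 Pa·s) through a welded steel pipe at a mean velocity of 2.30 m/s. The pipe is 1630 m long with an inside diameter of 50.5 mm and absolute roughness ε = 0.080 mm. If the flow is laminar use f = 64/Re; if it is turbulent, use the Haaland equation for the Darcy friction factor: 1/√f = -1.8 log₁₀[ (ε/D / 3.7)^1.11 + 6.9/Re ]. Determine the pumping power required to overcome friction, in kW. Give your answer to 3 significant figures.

P ≈ 9.54 kW

Reynolds number Re = ρVD/μ = 1020 · 2.3 · 0.0505 / 0.00115 = 1.03e+05.
Re > 4000 → turbulent. Relative roughness ε/D = 8e-05/0.0505 = 0.00158. Haaland: 1/√f = -1.8 log₁₀[(0.00158/3.7)^1.11 + 6.9/1.03e+05] = -1.8 log₁₀[0.000182 + 6.7e-05] = 6.486, so f = 0.02377.
Darcy-Weisbach: ΔP = f(L/D)(ρV²/2) = 0.02377·(1630/0.0505)·(1020·2.3²/2) = 0.02377·3.228e+04·2698 = 2.07e+06 Pa.
Q = V·A = 2.3·0.002003 = 0.004607 m³/s.
Pumping power P = QΔP = 0.004607·2.07e+06 = 9537 W = 9.54 kW.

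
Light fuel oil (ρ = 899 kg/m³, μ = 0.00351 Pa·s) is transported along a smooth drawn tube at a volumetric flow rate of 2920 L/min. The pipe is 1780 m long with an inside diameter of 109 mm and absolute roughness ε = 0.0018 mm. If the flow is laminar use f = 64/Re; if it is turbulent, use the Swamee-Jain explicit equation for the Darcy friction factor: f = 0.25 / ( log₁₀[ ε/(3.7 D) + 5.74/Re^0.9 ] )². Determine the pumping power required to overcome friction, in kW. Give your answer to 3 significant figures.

Q = 2920 L/min = 2920/60000 = 0.04867 m³/s.
Cross-sectional area A = πD²/4 = π(0.109)²/4 = 0.009331 m²; mean velocity V = Q/A = 0.04867/0.009331 = 5.215 m/s.
Reynolds number Re = ρVD/μ = 899 · 5.215 · 0.109 / 0.00351 = 1.456e+05.
Re > 4000 → turbulent. Relative roughness ε/D = 1.8e-06/0.109 = 1.65e-05. Swamee-Jain: f = 0.25/(log₁₀[1.65e-05/3.7 + 5.74/1.456e+05^0.9])² = 0.25/(log₁₀[4.46e-06 + 0.000129])² = 0.25/(-3.873)² = 0.01666.
Darcy-Weisbach: ΔP = f(L/D)(ρV²/2) = 0.01666·(1780/0.109)·(899·5.215²/2) = 0.01666·1.633e+04·1.223e+04 = 3.327e+06 Pa.
Pumping power P = QΔP = 0.04867·3.327e+06 = 161900 W = 162 kW.

P ≈ 162 kW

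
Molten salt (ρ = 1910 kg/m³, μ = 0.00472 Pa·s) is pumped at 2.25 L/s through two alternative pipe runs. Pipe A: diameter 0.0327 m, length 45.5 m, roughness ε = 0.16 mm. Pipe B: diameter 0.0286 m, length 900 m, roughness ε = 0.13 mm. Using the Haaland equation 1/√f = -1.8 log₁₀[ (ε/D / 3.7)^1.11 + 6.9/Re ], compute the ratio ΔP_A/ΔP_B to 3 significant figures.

Pipe A: V = Q/A = 0.00225/0.0008398 = 2.679 m/s; Re = 3.545e+04; ε/D = 0.00489; Haaland → f = 0.03254; ΔP_A = f(L/D)(ρV²/2) = 3.104e+05 Pa.
Pipe B: V = Q/A = 0.00225/0.0006424 = 3.502 m/s; Re = 4.053e+04; ε/D = 0.00455; Haaland → f = 0.0317; ΔP_B = f(L/D)(ρV²/2) = 1.169e+07 Pa.
ΔP_A/ΔP_B = 3.104e+05/1.169e+07 = 0.0266.

ΔP_A/ΔP_B ≈ 0.0266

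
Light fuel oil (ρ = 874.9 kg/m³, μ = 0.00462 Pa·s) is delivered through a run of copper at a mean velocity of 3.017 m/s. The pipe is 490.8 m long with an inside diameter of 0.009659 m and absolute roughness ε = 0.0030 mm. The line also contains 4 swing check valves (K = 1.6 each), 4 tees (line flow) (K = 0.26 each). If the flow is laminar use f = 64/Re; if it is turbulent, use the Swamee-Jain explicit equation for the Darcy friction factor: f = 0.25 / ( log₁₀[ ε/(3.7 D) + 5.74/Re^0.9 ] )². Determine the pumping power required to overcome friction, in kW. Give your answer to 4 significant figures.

P ≈ 1.668 kW

Reynolds number Re = ρVD/μ = 874.9 · 3.017 · 0.009659 / 0.00462 = 5519.
Re > 4000 → turbulent. Relative roughness ε/D = 3e-06/0.009659 = 0.000311. Swamee-Jain: f = 0.25/(log₁₀[0.000311/3.7 + 5.74/5519^0.9])² = 0.25/(log₁₀[8.39e-05 + 0.00246])² = 0.25/(-2.594)² = 0.03715.
Total minor-loss coefficient ΣK = 4·1.6 + 4·0.26 = 7.44.
ΔP = [f·L/D + ΣK]·(ρV²/2) = [0.03715·490.8/0.009659 + 7.44]·(874.9·3.017²/2) = [1888 + 7.44]·3982 = 7.546e+06 Pa.
Q = V·A = 3.017·7.327e-05 = 0.0002211 m³/s.
Pumping power P = QΔP = 0.0002211·7.546e+06 = 1668.1 W = 1.668 kW.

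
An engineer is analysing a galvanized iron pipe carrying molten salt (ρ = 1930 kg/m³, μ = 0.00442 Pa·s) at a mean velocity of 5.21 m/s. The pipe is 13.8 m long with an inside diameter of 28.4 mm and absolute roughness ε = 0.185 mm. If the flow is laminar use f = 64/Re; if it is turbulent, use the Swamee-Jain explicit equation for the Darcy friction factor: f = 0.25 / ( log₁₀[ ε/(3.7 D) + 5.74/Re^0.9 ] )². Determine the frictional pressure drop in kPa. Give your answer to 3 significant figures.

ΔP ≈ 439 kPa

Reynolds number Re = ρVD/μ = 1930 · 5.21 · 0.0284 / 0.00442 = 6.461e+04.
Re > 4000 → turbulent. Relative roughness ε/D = 0.000185/0.0284 = 0.00651. Swamee-Jain: f = 0.25/(log₁₀[0.00651/3.7 + 5.74/6.461e+04^0.9])² = 0.25/(log₁₀[0.00176 + 0.000269])² = 0.25/(-2.693)² = 0.03448.
Darcy-Weisbach: ΔP = f(L/D)(ρV²/2) = 0.03448·(13.8/0.0284)·(1930·5.21²/2) = 0.03448·485.9·2.619e+04 = 4.389e+05 Pa.
ΔP = 4.389e+05 Pa = 439 kPa.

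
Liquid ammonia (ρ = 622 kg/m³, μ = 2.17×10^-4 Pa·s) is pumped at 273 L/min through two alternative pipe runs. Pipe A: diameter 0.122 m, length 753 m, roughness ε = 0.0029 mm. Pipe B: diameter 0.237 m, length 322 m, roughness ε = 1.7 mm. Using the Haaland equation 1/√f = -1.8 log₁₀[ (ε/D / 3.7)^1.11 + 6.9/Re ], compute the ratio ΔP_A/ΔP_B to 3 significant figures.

ΔP_A/ΔP_B ≈ 31.1

Pipe A: V = Q/A = 0.00455/0.01169 = 0.3892 m/s; Re = 1.361e+05; ε/D = 2.38e-05; Haaland → f = 0.01684; ΔP_A = f(L/D)(ρV²/2) = 4898 Pa.
Pipe B: V = Q/A = 0.00455/0.04412 = 0.1031 m/s; Re = 7.007e+04; ε/D = 0.00717; Haaland → f = 0.03501; ΔP_B = f(L/D)(ρV²/2) = 157.4 Pa.
ΔP_A/ΔP_B = 4898/157.4 = 31.1.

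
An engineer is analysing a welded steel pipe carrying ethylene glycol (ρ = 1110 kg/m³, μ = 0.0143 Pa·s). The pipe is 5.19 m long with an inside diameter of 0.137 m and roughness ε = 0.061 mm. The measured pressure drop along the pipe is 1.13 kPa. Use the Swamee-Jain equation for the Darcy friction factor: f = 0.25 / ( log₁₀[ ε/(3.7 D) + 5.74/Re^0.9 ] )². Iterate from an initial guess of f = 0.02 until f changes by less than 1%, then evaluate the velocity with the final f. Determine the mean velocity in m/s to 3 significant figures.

V ≈ 1.36 m/s

Rearranging Darcy-Weisbach: V = √(2·ΔP·D/(f·L·ρ)). With ε/D = 6.1e-05/0.137 = 0.000445, iterate starting from f = 0.02:
  f = 0.02 → V = √(2·1130·0.137/(0.02·5.19·1110)) = 1.639 m/s; Re = ρVD/μ = 1.743e+04; f → 0.02774
  f = 0.02774 → V = 1.392 m/s; Re = 1.48e+04; f → 0.02881
  f = 0.02881 → V = 1.366 m/s; Re = 1.452e+04; f → 0.02894
Converged (Δf/f < 1%). With the final f = 0.02894: V = √(2·1130·0.137/(0.02894·5.19·1110)) = 1.363 m/s.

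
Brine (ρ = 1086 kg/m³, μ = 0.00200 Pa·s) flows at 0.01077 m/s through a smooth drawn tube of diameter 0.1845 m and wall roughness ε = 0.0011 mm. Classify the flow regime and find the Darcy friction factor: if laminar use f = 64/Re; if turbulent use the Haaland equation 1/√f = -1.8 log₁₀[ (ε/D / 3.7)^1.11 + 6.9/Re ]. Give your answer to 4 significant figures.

f ≈ 0.05932

Re = ρVD/μ = 1086·0.01077·0.1845/0.002 = 1079.
Re < 2300 → laminar, so f = 64/Re = 0.05932 (roughness is irrelevant in laminar flow).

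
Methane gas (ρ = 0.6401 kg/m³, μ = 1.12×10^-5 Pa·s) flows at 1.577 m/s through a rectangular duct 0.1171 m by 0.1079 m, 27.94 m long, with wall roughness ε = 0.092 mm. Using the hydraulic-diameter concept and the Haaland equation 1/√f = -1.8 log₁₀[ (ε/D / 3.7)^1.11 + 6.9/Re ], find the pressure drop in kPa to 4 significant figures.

ΔP ≈ 0.006303 kPa

Hydraulic diameter D_h = 4A/P = 4·(0.1171·0.1079)/(2·(0.1171+0.1079)) = 0.05054/0.45 = 0.1123 m.
Re = ρVD_h/μ = 0.6401·1.577·0.1123/1.12e-05 = 1.012e+04.
ε/D_h = 9.2e-05/0.1123 = 0.000819; Haaland gives 1/√f = -1.8 log₁₀[8.77e-05+0.000682] = 5.605, so f = 0.03183.
ΔP = f(L/D_h)(ρV²/2) = 0.03183·27.94/0.1123·0.7959 = 6.303 Pa.
ΔP = 0.006303 kPa.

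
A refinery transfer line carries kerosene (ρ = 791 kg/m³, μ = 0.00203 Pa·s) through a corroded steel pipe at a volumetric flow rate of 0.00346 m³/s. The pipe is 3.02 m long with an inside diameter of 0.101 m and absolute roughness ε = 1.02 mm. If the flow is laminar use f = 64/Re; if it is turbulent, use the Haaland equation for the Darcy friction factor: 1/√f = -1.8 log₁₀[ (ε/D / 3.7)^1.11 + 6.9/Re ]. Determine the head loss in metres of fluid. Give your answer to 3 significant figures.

Cross-sectional area A = πD²/4 = π(0.101)²/4 = 0.008012 m²; mean velocity V = Q/A = 0.00346/0.008012 = 0.4319 m/s.
Reynolds number Re = ρVD/μ = 791 · 0.4319 · 0.101 / 0.00203 = 1.7e+04.
Re > 4000 → turbulent. Relative roughness ε/D = 0.00102/0.101 = 0.0101. Haaland: 1/√f = -1.8 log₁₀[(0.0101/3.7)^1.11 + 6.9/1.7e+04] = -1.8 log₁₀[0.00143 + 0.000406] = 4.927, so f = 0.0412.
Darcy-Weisbach: ΔP = f(L/D)(ρV²/2) = 0.0412·(3.02/0.101)·(791·0.4319²/2) = 0.0412·29.9·73.76 = 90.86 Pa.
Head loss h_f = ΔP/(ρg) = 90.86/(791·9.81) = 0.0117 m.

h_f ≈ 0.0117 m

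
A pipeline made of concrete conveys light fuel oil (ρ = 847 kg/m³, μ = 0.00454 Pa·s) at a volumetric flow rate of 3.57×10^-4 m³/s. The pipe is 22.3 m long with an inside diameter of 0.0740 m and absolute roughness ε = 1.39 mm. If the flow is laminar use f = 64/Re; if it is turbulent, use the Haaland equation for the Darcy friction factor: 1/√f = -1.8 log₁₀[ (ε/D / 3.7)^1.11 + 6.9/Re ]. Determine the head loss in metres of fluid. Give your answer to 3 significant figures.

Cross-sectional area A = πD²/4 = π(0.074)²/4 = 0.004301 m²; mean velocity V = Q/A = 0.000357/0.004301 = 0.08301 m/s.
Reynolds number Re = ρVD/μ = 847 · 0.08301 · 0.074 / 0.00454 = 1146.
Re < 2300 → laminar flow, so f = 64/Re = 64/1146 = 0.05585 (the turbulent correlation is not needed).
Darcy-Weisbach: ΔP = f(L/D)(ρV²/2) = 0.05585·(22.3/0.074)·(847·0.08301²/2) = 0.05585·301.4·2.918 = 49.11 Pa.
Head loss h_f = ΔP/(ρg) = 49.11/(847·9.81) = 0.00591 m.

h_f ≈ 0.00591 m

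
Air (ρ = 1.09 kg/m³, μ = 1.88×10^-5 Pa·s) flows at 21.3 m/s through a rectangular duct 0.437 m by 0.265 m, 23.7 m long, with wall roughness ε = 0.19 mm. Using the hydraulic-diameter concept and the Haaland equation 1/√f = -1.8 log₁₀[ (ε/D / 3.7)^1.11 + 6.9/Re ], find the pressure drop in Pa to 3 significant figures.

Hydraulic diameter D_h = 4A/P = 4·(0.437·0.265)/(2·(0.437+0.265)) = 0.4632/1.404 = 0.3299 m.
Re = ρVD_h/μ = 1.09·21.3·0.3299/1.88e-05 = 4.074e+05.
ε/D_h = 0.00019/0.3299 = 0.000576; Haaland gives 1/√f = -1.8 log₁₀[5.93e-05+1.69e-05] = 7.412, so f = 0.0182.
ΔP = f(L/D_h)(ρV²/2) = 0.0182·23.7/0.3299·247.3 = 323.3 Pa.

ΔP ≈ 323 Pa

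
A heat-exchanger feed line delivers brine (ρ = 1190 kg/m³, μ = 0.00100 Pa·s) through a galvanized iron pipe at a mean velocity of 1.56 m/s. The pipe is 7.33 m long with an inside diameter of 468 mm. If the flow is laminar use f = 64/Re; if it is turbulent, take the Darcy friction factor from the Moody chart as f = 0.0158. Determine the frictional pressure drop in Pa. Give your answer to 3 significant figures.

ΔP ≈ 358 Pa

Reynolds number Re = ρVD/μ = 1190 · 1.56 · 0.468 / 0.001 = 8.688e+05.
Re > 4000 → turbulent; use the Moody-chart value f = 0.0158.
Darcy-Weisbach: ΔP = f(L/D)(ρV²/2) = 0.0158·(7.33/0.468)·(1190·1.56²/2) = 0.0158·15.66·1448 = 358.3 Pa.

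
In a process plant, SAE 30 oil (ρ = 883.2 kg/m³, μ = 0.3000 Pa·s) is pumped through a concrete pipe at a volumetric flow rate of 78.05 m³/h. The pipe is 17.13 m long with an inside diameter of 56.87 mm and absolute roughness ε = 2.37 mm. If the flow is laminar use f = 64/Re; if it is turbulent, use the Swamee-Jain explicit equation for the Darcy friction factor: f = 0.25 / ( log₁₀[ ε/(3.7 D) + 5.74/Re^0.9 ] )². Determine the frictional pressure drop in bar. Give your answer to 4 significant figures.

Q = 78.05 m³/h = 78.05/3600 = 0.02168 m³/s.
Cross-sectional area A = πD²/4 = π(0.05687)²/4 = 0.00254 m²; mean velocity V = Q/A = 0.02168/0.00254 = 8.535 m/s.
Reynolds number Re = ρVD/μ = 883.2 · 8.535 · 0.05687 / 0.3 = 1429.
Re < 2300 → laminar flow, so f = 64/Re = 64/1429 = 0.04479 (the turbulent correlation is not needed).
Darcy-Weisbach: ΔP = f(L/D)(ρV²/2) = 0.04479·(17.13/0.05687)·(883.2·8.535²/2) = 0.04479·301.2·3.217e+04 = 4.34e+05 Pa.
ΔP = 4.34e+05 Pa = 4.340 bar.

ΔP ≈ 4.340 bar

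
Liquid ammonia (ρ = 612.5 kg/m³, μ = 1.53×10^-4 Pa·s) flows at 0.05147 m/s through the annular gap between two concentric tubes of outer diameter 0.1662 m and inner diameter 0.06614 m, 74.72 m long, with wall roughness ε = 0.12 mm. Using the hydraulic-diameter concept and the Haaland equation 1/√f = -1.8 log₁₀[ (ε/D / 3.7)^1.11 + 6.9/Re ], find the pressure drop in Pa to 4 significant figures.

ΔP ≈ 16.87 Pa

Hydraulic diameter D_h = 4A/P = D_o - D_i = 0.1662 - 0.06614 = 0.1001 m.
Re = ρVD_h/μ = 612.5·0.05147·0.1001/0.000153 = 2.062e+04.
ε/D_h = 0.00012/0.1001 = 0.0012; Haaland gives 1/√f = -1.8 log₁₀[0.000134+0.000335] = 5.993, so f = 0.02785.
ΔP = f(L/D_h)(ρV²/2) = 0.02785·74.72/0.1001·0.8113 = 16.87 Pa.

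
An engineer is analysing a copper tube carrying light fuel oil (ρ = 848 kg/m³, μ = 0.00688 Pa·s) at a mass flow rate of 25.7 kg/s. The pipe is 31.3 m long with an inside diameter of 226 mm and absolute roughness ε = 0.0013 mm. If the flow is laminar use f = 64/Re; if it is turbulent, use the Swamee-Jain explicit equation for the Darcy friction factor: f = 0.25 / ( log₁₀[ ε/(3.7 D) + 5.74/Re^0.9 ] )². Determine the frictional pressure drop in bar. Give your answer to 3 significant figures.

ΔP ≈ 0.00855 bar

A = πD²/4 = π(0.226)²/4 = 0.04011 m²; mean velocity V = ṁ/(ρA) = 25.7/(848 · 0.04011) = 0.7555 m/s.
Reynolds number Re = ρVD/μ = 848 · 0.7555 · 0.226 / 0.00688 = 2.104e+04.
Re > 4000 → turbulent. Relative roughness ε/D = 1.3e-06/0.226 = 5.75e-06. Swamee-Jain: f = 0.25/(log₁₀[5.75e-06/3.7 + 5.74/2.104e+04^0.9])² = 0.25/(log₁₀[1.55e-06 + 0.000738])² = 0.25/(-3.131)² = 0.0255.
Darcy-Weisbach: ΔP = f(L/D)(ρV²/2) = 0.0255·(31.3/0.226)·(848·0.7555²/2) = 0.0255·138.5·242 = 854.7 Pa.
ΔP = 854.7 Pa = 0.00855 bar.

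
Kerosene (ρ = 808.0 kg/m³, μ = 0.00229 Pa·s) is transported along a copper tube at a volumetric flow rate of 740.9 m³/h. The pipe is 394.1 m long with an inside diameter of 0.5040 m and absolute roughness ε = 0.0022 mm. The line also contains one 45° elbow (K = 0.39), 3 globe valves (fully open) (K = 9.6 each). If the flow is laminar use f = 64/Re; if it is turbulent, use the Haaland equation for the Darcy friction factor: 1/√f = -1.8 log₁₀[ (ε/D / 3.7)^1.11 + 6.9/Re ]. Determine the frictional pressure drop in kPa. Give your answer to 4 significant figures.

ΔP ≈ 17.86 kPa

Q = 740.9 m³/h = 740.9/3600 = 0.2058 m³/s.
Cross-sectional area A = πD²/4 = π(0.504)²/4 = 0.1995 m²; mean velocity V = Q/A = 0.2058/0.1995 = 1.032 m/s.
Reynolds number Re = ρVD/μ = 808 · 1.032 · 0.504 / 0.00229 = 1.834e+05.
Re > 4000 → turbulent. Relative roughness ε/D = 2.2e-06/0.504 = 4.37e-06. Haaland: 1/√f = -1.8 log₁₀[(4.37e-06/3.7)^1.11 + 6.9/1.834e+05] = -1.8 log₁₀[2.63e-07 + 3.76e-05] = 7.959, so f = 0.01579.
Total minor-loss coefficient ΣK = 1·0.39 + 3·9.6 = 29.2.
ΔP = [f·L/D + ΣK]·(ρV²/2) = [0.01579·394.1/0.504 + 29.2]·(808·1.032²/2) = [12.34 + 29.2]·429.9 = 1.786e+04 Pa.
ΔP = 1.786e+04 Pa = 17.86 kPa.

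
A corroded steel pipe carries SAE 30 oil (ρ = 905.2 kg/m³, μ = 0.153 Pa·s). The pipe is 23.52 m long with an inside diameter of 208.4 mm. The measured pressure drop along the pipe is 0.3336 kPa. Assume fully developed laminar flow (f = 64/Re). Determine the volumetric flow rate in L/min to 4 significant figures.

For laminar flow, f = 64/Re with Re = ρVD/μ, so Darcy-Weisbach reduces to ΔP = 32μLV/D². Solving for V: V = ΔP·D²/(32μL) = 333.6·(0.2084)²/(32·0.153·23.52) = 0.1258 m/s.
Check: Re = ρVD/μ = 905.2·0.1258·0.2084/0.153 = 155.1 < 2300, so the laminar assumption holds.
Q = V·A = 0.1258·(π/4·0.2084²) = 0.004292 m³/s = 257.5 L/min.

Q ≈ 257.5 L/min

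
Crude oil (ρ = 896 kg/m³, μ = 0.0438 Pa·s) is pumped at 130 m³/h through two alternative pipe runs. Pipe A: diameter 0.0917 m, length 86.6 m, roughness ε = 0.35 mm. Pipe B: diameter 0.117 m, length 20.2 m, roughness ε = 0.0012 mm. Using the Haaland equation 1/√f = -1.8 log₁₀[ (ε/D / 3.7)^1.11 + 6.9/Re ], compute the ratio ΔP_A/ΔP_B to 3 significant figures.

Pipe A: V = Q/A = 0.03611/0.006604 = 5.468 m/s; Re = 1.026e+04; ε/D = 0.00382; Haaland → f = 0.03579; ΔP_A = f(L/D)(ρV²/2) = 4.527e+05 Pa.
Pipe B: V = Q/A = 0.03611/0.01075 = 3.359 m/s; Re = 8039; ε/D = 1.03e-05; Haaland → f = 0.03283; ΔP_B = f(L/D)(ρV²/2) = 2.865e+04 Pa.
ΔP_A/ΔP_B = 4.527e+05/2.865e+04 = 15.8.

ΔP_A/ΔP_B ≈ 15.8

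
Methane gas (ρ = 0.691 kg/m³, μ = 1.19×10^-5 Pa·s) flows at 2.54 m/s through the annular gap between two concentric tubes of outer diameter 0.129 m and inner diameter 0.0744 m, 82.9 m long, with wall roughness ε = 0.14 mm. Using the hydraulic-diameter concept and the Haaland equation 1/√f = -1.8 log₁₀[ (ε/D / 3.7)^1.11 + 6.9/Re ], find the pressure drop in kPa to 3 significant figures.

Hydraulic diameter D_h = 4A/P = D_o - D_i = 0.129 - 0.0744 = 0.0546 m.
Re = ρVD_h/μ = 0.691·2.54·0.0546/1.19e-05 = 8053.
ε/D_h = 0.00014/0.0546 = 0.00256; Haaland gives 1/√f = -1.8 log₁₀[0.000311+0.000857] = 5.279, so f = 0.03589.
ΔP = f(L/D_h)(ρV²/2) = 0.03589·82.9/0.0546·2.229 = 121.5 Pa.
ΔP = 0.121 kPa.

ΔP ≈ 0.121 kPa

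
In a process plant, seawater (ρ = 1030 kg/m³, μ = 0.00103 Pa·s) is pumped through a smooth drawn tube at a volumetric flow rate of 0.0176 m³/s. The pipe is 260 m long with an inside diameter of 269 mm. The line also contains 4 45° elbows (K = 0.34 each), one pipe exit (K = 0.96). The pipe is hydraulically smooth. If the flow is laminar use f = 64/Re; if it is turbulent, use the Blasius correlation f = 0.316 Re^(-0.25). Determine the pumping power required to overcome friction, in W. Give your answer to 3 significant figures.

Cross-sectional area A = πD²/4 = π(0.269)²/4 = 0.05683 m²; mean velocity V = Q/A = 0.0176/0.05683 = 0.3097 m/s.
Reynolds number Re = ρVD/μ = 1030 · 0.3097 · 0.269 / 0.00103 = 8.33e+04.
Re > 4000 → turbulent. Smooth-pipe (Blasius): f = 0.316 Re^(-0.25) = 0.316/(8.33e+04)^0.25 = 0.0186.
Total minor-loss coefficient ΣK = 4·0.34 + 1·0.96 = 2.32.
ΔP = [f·L/D + ΣK]·(ρV²/2) = [0.0186·260/0.269 + 2.32]·(1030·0.3097²/2) = [17.98 + 2.32]·49.39 = 1003 Pa.
Pumping power P = QΔP = 0.0176·1003 = 17.64 W = 17.6 W.

P ≈ 17.6 W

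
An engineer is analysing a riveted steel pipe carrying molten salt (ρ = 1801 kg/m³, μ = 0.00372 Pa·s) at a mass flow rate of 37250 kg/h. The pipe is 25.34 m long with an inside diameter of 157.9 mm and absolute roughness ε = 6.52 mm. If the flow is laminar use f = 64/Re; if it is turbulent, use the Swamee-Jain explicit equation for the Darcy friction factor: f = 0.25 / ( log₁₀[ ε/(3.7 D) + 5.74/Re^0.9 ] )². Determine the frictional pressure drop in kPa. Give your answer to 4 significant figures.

ṁ = 37250 kg/h = 37250/3600 = 10.35 kg/s.
A = πD²/4 = π(0.1579)²/4 = 0.01958 m²; mean velocity V = ṁ/(ρA) = 10.35/(1801 · 0.01958) = 0.2934 m/s.
Reynolds number Re = ρVD/μ = 1801 · 0.2934 · 0.1579 / 0.00372 = 2.243e+04.
Re > 4000 → turbulent. Relative roughness ε/D = 0.00652/0.1579 = 0.0413. Swamee-Jain: f = 0.25/(log₁₀[0.0413/3.7 + 5.74/2.243e+04^0.9])² = 0.25/(log₁₀[0.0112 + 0.000697])² = 0.25/(-1.926)² = 0.06739.
Darcy-Weisbach: ΔP = f(L/D)(ρV²/2) = 0.06739·(25.34/0.1579)·(1801·0.2934²/2) = 0.06739·160.5·77.52 = 838.4 Pa.
ΔP = 838.4 Pa = 0.8384 kPa.

ΔP ≈ 0.8384 kPa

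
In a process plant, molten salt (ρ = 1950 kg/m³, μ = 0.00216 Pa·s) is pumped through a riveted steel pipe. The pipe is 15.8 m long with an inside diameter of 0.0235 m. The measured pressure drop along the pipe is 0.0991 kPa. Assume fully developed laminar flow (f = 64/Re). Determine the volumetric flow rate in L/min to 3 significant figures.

Q ≈ 1.30 L/min

For laminar flow, f = 64/Re with Re = ρVD/μ, so Darcy-Weisbach reduces to ΔP = 32μLV/D². Solving for V: V = ΔP·D²/(32μL) = 99.1·(0.0235)²/(32·0.00216·15.8) = 0.05011 m/s.
Check: Re = ρVD/μ = 1950·0.05011·0.0235/0.00216 = 1063 < 2300, so the laminar assumption holds.
Q = V·A = 0.05011·(π/4·0.0235²) = 2.174e-05 m³/s = 1.30 L/min.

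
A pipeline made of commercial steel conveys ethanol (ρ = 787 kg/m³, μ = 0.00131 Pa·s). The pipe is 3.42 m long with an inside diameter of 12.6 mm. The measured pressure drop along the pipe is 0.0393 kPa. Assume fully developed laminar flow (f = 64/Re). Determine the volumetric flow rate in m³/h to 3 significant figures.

Q ≈ 0.0195 m³/h

For laminar flow, f = 64/Re with Re = ρVD/μ, so Darcy-Weisbach reduces to ΔP = 32μLV/D². Solving for V: V = ΔP·D²/(32μL) = 39.3·(0.0126)²/(32·0.00131·3.42) = 0.04352 m/s.
Check: Re = ρVD/μ = 787·0.04352·0.0126/0.00131 = 329.4 < 2300, so the laminar assumption holds.
Q = V·A = 0.04352·(π/4·0.0126²) = 5.426e-06 m³/s = 0.0195 m³/h.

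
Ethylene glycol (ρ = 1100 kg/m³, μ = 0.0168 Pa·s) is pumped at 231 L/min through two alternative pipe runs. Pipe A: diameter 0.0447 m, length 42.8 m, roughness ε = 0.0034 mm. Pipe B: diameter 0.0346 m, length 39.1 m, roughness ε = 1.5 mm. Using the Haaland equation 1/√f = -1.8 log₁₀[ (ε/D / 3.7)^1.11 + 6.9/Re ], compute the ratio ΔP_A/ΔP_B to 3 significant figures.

Pipe A: V = Q/A = 0.00385/0.001569 = 2.453 m/s; Re = 7180; ε/D = 7.61e-05; Haaland → f = 0.03397; ΔP_A = f(L/D)(ρV²/2) = 1.077e+05 Pa.
Pipe B: V = Q/A = 0.00385/0.0009402 = 4.095 m/s; Re = 9276; ε/D = 0.0434; Haaland → f = 0.06993; ΔP_B = f(L/D)(ρV²/2) = 7.287e+05 Pa.
ΔP_A/ΔP_B = 1.077e+05/7.287e+05 = 0.148.

ΔP_A/ΔP_B ≈ 0.148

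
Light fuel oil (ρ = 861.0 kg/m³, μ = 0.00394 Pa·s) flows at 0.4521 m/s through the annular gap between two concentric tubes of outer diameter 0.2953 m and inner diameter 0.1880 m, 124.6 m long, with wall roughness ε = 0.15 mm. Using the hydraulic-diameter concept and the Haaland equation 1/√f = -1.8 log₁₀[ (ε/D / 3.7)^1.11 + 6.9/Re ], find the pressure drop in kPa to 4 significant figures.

ΔP ≈ 3.299 kPa

Hydraulic diameter D_h = 4A/P = D_o - D_i = 0.2953 - 0.188 = 0.1073 m.
Re = ρVD_h/μ = 861·0.4521·0.1073/0.00394 = 1.06e+04.
ε/D_h = 0.00015/0.1073 = 0.0014; Haaland gives 1/√f = -1.8 log₁₀[0.000159+0.000651] = 5.565, so f = 0.03229.
ΔP = f(L/D_h)(ρV²/2) = 0.03229·124.6/0.1073·87.99 = 3299 Pa.
ΔP = 3.299 kPa.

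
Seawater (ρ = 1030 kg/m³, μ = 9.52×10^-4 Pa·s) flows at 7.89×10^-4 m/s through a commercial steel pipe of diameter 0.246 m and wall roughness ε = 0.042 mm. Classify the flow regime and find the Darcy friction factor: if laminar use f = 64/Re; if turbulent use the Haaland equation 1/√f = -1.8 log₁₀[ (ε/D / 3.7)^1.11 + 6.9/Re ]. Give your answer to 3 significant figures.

Re = ρVD/μ = 1030·0.000789·0.246/0.000952 = 210.
Re < 2300 → laminar, so f = 64/Re = 0.3048 (roughness is irrelevant in laminar flow).

f ≈ 0.305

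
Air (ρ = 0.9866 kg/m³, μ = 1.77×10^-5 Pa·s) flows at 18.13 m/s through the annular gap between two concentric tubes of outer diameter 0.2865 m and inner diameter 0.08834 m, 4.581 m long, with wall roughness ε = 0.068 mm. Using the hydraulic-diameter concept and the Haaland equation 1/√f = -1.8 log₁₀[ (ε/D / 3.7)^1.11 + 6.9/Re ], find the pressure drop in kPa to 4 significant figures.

Hydraulic diameter D_h = 4A/P = D_o - D_i = 0.2865 - 0.08834 = 0.1982 m.
Re = ρVD_h/μ = 0.9866·18.13·0.1982/1.77e-05 = 2.003e+05.
ε/D_h = 6.8e-05/0.1982 = 0.000343; Haaland gives 1/√f = -1.8 log₁₀[3.34e-05+3.45e-05] = 7.503, so f = 0.01776.
ΔP = f(L/D_h)(ρV²/2) = 0.01776·4.581/0.1982·162.1 = 66.58 Pa.
ΔP = 0.06658 kPa.

ΔP ≈ 0.06658 kPa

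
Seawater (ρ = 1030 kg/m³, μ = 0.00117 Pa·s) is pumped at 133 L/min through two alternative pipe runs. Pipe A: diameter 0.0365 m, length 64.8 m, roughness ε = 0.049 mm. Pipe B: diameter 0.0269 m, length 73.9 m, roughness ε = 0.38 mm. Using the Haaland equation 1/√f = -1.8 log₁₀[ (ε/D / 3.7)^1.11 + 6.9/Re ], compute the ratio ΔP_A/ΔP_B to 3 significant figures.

Pipe A: V = Q/A = 0.002217/0.001046 = 2.118 m/s; Re = 6.807e+04; ε/D = 0.00134; Haaland → f = 0.02386; ΔP_A = f(L/D)(ρV²/2) = 9.791e+04 Pa.
Pipe B: V = Q/A = 0.002217/0.0005683 = 3.9 m/s; Re = 9.237e+04; ε/D = 0.0141; Haaland → f = 0.04333; ΔP_B = f(L/D)(ρV²/2) = 9.327e+05 Pa.
ΔP_A/ΔP_B = 9.791e+04/9.327e+05 = 0.105.

ΔP_A/ΔP_B ≈ 0.105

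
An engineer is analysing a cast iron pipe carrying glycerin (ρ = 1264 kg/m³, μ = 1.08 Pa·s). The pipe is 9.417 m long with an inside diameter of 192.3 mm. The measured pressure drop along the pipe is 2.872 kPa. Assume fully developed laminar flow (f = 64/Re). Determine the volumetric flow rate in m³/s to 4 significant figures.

For laminar flow, f = 64/Re with Re = ρVD/μ, so Darcy-Weisbach reduces to ΔP = 32μLV/D². Solving for V: V = ΔP·D²/(32μL) = 2872·(0.1923)²/(32·1.08·9.417) = 0.3263 m/s.
Check: Re = ρVD/μ = 1264·0.3263·0.1923/1.08 = 73.44 < 2300, so the laminar assumption holds.
Q = V·A = 0.3263·(π/4·0.1923²) = 0.009478 m³/s = 0.009478 m³/s.

Q ≈ 0.009478 m³/s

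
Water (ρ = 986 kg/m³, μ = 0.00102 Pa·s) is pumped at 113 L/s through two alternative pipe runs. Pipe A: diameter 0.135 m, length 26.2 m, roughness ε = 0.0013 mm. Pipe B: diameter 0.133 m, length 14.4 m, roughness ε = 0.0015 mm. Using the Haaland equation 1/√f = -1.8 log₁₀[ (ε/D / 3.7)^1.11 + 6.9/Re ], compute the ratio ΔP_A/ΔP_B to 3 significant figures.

ΔP_A/ΔP_B ≈ 1.69

Pipe A: V = Q/A = 0.113/0.01431 = 7.894 m/s; Re = 1.03e+06; ε/D = 9.63e-06; Haaland → f = 0.01171; ΔP_A = f(L/D)(ρV²/2) = 6.98e+04 Pa.
Pipe B: V = Q/A = 0.113/0.01389 = 8.134 m/s; Re = 1.046e+06; ε/D = 1.13e-05; Haaland → f = 0.01171; ΔP_B = f(L/D)(ρV²/2) = 4.136e+04 Pa.
ΔP_A/ΔP_B = 6.98e+04/4.136e+04 = 1.69.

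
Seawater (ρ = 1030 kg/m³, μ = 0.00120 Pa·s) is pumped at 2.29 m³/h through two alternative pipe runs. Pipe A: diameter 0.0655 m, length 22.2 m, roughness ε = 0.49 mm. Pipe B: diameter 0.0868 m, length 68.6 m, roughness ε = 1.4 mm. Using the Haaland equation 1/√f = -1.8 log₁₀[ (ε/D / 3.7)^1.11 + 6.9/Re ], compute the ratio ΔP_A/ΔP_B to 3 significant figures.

Pipe A: V = Q/A = 0.0006361/0.00337 = 0.1888 m/s; Re = 1.061e+04; ε/D = 0.00748; Haaland → f = 0.04003; ΔP_A = f(L/D)(ρV²/2) = 249 Pa.
Pipe B: V = Q/A = 0.0006361/0.005917 = 0.1075 m/s; Re = 8009; ε/D = 0.0161; Haaland → f = 0.0499; ΔP_B = f(L/D)(ρV²/2) = 234.7 Pa.
ΔP_A/ΔP_B = 249/234.7 = 1.06.

ΔP_A/ΔP_B ≈ 1.06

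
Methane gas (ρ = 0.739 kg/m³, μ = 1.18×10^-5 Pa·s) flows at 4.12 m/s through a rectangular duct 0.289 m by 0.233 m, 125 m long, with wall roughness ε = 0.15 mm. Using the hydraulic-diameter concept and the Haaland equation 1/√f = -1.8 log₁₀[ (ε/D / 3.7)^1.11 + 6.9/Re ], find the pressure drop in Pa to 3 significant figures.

Hydraulic diameter D_h = 4A/P = 4·(0.289·0.233)/(2·(0.289+0.233)) = 0.2693/1.044 = 0.258 m.
Re = ρVD_h/μ = 0.739·4.12·0.258/1.18e-05 = 6.657e+04.
ε/D_h = 0.00015/0.258 = 0.000581; Haaland gives 1/√f = -1.8 log₁₀[6e-05+0.000104] = 6.815, so f = 0.02153.
ΔP = f(L/D_h)(ρV²/2) = 0.02153·125/0.258·6.272 = 65.43 Pa.

ΔP ≈ 65.4 Pa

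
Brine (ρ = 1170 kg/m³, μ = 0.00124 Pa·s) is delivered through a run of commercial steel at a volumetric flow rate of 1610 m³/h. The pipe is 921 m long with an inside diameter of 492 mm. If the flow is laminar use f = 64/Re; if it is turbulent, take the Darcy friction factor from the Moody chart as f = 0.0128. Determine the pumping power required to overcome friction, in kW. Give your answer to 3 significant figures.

P ≈ 34.7 kW

Q = 1610 m³/h = 1610/3600 = 0.4472 m³/s.
Cross-sectional area A = πD²/4 = π(0.492)²/4 = 0.1901 m²; mean velocity V = Q/A = 0.4472/0.1901 = 2.352 m/s.
Reynolds number Re = ρVD/μ = 1170 · 2.352 · 0.492 / 0.00124 = 1.092e+06.
Re > 4000 → turbulent; use the Moody-chart value f = 0.0128.
Darcy-Weisbach: ΔP = f(L/D)(ρV²/2) = 0.0128·(921/0.492)·(1170·2.352²/2) = 0.0128·1872·3237 = 7.757e+04 Pa.
Pumping power P = QΔP = 0.4472·7.757e+04 = 34690 W = 34.7 kW.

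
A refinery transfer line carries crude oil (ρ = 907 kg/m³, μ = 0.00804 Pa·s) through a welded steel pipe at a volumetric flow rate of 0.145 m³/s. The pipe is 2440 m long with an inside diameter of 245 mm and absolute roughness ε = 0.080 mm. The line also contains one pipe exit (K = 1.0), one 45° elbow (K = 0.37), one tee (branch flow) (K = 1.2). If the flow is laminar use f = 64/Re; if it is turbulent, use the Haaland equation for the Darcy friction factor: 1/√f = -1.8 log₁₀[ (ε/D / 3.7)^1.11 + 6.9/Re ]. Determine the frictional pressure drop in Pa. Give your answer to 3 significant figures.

Cross-sectional area A = πD²/4 = π(0.245)²/4 = 0.04714 m²; mean velocity V = Q/A = 0.145/0.04714 = 3.076 m/s.
Reynolds number Re = ρVD/μ = 907 · 3.076 · 0.245 / 0.00804 = 8.501e+04.
Re > 4000 → turbulent. Relative roughness ε/D = 8e-05/0.245 = 0.000327. Haaland: 1/√f = -1.8 log₁₀[(0.000327/3.7)^1.11 + 6.9/8.501e+04] = -1.8 log₁₀[3.16e-05 + 8.12e-05] = 7.106, so f = 0.0198.
Total minor-loss coefficient ΣK = 1·1 + 1·0.37 + 1·1.2 = 2.57.
ΔP = [f·L/D + ΣK]·(ρV²/2) = [0.0198·2440/0.245 + 2.57]·(907·3.076²/2) = [197.2 + 2.57]·4290 = 8.572e+05 Pa.

ΔP ≈ 857000 Pa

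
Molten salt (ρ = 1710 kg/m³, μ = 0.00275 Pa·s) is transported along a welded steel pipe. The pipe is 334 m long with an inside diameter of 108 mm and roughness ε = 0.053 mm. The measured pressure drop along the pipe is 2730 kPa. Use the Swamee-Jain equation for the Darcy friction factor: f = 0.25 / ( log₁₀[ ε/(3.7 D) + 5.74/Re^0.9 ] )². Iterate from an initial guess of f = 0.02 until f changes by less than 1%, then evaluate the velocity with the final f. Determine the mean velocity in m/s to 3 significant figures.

Rearranging Darcy-Weisbach: V = √(2·ΔP·D/(f·L·ρ)). With ε/D = 5.3e-05/0.108 = 0.000491, iterate starting from f = 0.02:
  f = 0.02 → V = √(2·2.73e+06·0.108/(0.02·334·1710)) = 7.185 m/s; Re = ρVD/μ = 4.825e+05; f → 0.01775
  f = 0.01775 → V = 7.627 m/s; Re = 5.122e+05; f → 0.0177
Converged (Δf/f < 1%). With the final f = 0.0177: V = √(2·2.73e+06·0.108/(0.0177·334·1710)) = 7.638 m/s.

V ≈ 7.64 m/s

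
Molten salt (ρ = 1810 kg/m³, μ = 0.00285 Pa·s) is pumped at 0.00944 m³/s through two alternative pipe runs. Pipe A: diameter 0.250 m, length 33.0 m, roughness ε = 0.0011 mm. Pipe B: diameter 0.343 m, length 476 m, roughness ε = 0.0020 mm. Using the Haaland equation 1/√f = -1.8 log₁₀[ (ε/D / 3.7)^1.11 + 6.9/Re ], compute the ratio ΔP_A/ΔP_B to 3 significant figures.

ΔP_A/ΔP_B ≈ 0.312

Pipe A: V = Q/A = 0.00944/0.04909 = 0.1923 m/s; Re = 3.053e+04; ε/D = 4.4e-06; Haaland → f = 0.02323; ΔP_A = f(L/D)(ρV²/2) = 102.6 Pa.
Pipe B: V = Q/A = 0.00944/0.0924 = 0.1022 m/s; Re = 2.225e+04; ε/D = 5.83e-06; Haaland → f = 0.02508; ΔP_B = f(L/D)(ρV²/2) = 328.8 Pa.
ΔP_A/ΔP_B = 102.6/328.8 = 0.312.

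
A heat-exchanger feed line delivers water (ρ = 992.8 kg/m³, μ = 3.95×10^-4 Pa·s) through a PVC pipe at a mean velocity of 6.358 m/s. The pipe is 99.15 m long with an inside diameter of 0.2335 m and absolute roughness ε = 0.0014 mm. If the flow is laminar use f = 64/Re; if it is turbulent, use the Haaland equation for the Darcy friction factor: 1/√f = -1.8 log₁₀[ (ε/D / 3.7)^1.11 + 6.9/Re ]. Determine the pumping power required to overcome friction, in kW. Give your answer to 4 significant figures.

Reynolds number Re = ρVD/μ = 992.8 · 6.358 · 0.2335 / 0.000395 = 3.731e+06.
Re > 4000 → turbulent. Relative roughness ε/D = 1.4e-06/0.2335 = 6e-06. Haaland: 1/√f = -1.8 log₁₀[(6e-06/3.7)^1.11 + 6.9/3.731e+06] = -1.8 log₁₀[3.74e-07 + 1.85e-06] = 10.18, so f = 0.009658.
Darcy-Weisbach: ΔP = f(L/D)(ρV²/2) = 0.009658·(99.15/0.2335)·(992.8·6.358²/2) = 0.009658·424.6·2.007e+04 = 8.229e+04 Pa.
Q = V·A = 6.358·0.04282 = 0.2723 m³/s.
Pumping power P = QΔP = 0.2723·8.229e+04 = 22405 W = 22.41 kW.

P ≈ 22.41 kW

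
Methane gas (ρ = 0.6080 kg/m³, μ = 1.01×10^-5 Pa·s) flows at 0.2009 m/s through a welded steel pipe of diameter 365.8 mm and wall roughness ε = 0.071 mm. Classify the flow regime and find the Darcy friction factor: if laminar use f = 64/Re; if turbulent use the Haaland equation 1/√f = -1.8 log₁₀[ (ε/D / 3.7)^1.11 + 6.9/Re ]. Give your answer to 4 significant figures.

Re = ρVD/μ = 0.608·0.2009·0.3658/1.01e-05 = 4424.
Re > 4000 → turbulent. ε/D = 7.1e-05/0.3658 = 0.000194; Haaland: 1/√f = -1.8 log₁₀[1.77e-05 + 0.00156] = 5.044, so f = 0.03931.

f ≈ 0.03931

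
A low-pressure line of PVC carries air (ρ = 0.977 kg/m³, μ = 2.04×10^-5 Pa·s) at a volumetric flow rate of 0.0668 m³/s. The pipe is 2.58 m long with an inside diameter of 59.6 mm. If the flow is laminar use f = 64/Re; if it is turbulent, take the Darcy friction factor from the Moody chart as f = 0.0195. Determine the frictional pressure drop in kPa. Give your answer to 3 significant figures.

Cross-sectional area A = πD²/4 = π(0.0596)²/4 = 0.00279 m²; mean velocity V = Q/A = 0.0668/0.00279 = 23.94 m/s.
Reynolds number Re = ρVD/μ = 0.977 · 23.94 · 0.0596 / 2.04e-05 = 6.834e+04.
Re > 4000 → turbulent; use the Moody-chart value f = 0.0195.
Darcy-Weisbach: ΔP = f(L/D)(ρV²/2) = 0.0195·(2.58/0.0596)·(0.977·23.94²/2) = 0.0195·43.29·280.1 = 236.4 Pa.
ΔP = 236.4 Pa = 0.236 kPa.

ΔP ≈ 0.236 kPa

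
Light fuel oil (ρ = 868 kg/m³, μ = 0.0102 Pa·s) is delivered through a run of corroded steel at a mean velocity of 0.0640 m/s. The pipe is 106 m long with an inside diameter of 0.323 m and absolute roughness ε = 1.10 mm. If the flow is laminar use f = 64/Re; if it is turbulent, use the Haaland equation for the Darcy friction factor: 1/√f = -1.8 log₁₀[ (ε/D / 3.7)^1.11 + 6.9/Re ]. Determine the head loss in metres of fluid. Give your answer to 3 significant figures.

Reynolds number Re = ρVD/μ = 868 · 0.064 · 0.323 / 0.0102 = 1759.
Re < 2300 → laminar flow, so f = 64/Re = 64/1759 = 0.03638 (the turbulent correlation is not needed).
Darcy-Weisbach: ΔP = f(L/D)(ρV²/2) = 0.03638·(106/0.323)·(868·0.064²/2) = 0.03638·328.2·1.778 = 21.22 Pa.
Head loss h_f = ΔP/(ρg) = 21.22/(868·9.81) = 0.00249 m.

h_f ≈ 0.00249 m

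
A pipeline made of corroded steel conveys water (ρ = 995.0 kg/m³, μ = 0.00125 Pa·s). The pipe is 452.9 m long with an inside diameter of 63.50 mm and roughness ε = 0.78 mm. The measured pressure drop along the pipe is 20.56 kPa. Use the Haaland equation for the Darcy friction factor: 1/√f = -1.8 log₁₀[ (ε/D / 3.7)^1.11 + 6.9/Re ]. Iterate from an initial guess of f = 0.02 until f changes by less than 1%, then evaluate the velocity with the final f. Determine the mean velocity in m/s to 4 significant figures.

Rearranging Darcy-Weisbach: V = √(2·ΔP·D/(f·L·ρ)). With ε/D = 0.00078/0.0635 = 0.0123, iterate starting from f = 0.02:
  f = 0.02 → V = √(2·2.056e+04·0.0635/(0.02·452.9·995)) = 0.5383 m/s; Re = ρVD/μ = 2.721e+04; f → 0.04254
  f = 0.04254 → V = 0.369 m/s; Re = 1.865e+04; f → 0.04332
  f = 0.04332 → V = 0.3657 m/s; Re = 1.849e+04; f → 0.04334
Converged (Δf/f < 1%). With the final f = 0.04334: V = √(2·2.056e+04·0.0635/(0.04334·452.9·995)) = 0.3656 m/s.

V ≈ 0.3656 m/s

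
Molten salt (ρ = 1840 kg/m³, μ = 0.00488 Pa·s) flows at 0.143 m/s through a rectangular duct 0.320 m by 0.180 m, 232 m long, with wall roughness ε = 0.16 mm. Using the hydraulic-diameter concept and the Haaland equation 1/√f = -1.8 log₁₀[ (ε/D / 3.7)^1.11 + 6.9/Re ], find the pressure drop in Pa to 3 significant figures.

Hydraulic diameter D_h = 4A/P = 4·(0.32·0.18)/(2·(0.32+0.18)) = 0.2304/1 = 0.2304 m.
Re = ρVD_h/μ = 1840·0.143·0.2304/0.00488 = 1.242e+04.
ε/D_h = 0.00016/0.2304 = 0.000694; Haaland gives 1/√f = -1.8 log₁₀[7.3e-05+0.000555] = 5.763, so f = 0.03011.
ΔP = f(L/D_h)(ρV²/2) = 0.03011·232/0.2304·18.81 = 570.4 Pa.

ΔP ≈ 570 Pa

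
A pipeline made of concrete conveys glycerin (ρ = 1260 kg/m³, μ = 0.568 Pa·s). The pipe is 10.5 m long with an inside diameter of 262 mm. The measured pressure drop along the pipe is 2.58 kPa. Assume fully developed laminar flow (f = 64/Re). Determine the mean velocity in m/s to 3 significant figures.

For laminar flow, f = 64/Re with Re = ρVD/μ, so Darcy-Weisbach reduces to ΔP = 32μLV/D². Solving for V: V = ΔP·D²/(32μL) = 2580·(0.262)²/(32·0.568·10.5) = 0.928 m/s.
Check: Re = ρVD/μ = 1260·0.928·0.262/0.568 = 539.3 < 2300, so the laminar assumption holds.

V ≈ 0.928 m/s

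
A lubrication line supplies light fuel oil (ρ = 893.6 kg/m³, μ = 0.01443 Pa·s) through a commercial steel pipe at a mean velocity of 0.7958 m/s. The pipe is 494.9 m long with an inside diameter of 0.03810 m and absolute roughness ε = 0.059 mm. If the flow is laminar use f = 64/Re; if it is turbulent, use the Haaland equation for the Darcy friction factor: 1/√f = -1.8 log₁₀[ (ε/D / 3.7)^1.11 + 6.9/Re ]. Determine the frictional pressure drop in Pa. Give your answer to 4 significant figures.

ΔP ≈ 125300 Pa

Reynolds number Re = ρVD/μ = 893.6 · 0.7958 · 0.0381 / 0.0144 = 1878.
Re < 2300 → laminar flow, so f = 64/Re = 64/1878 = 0.03409 (the turbulent correlation is not needed).
Darcy-Weisbach: ΔP = f(L/D)(ρV²/2) = 0.03409·(494.9/0.0381)·(893.6·0.7958²/2) = 0.03409·1.299e+04·283 = 1.253e+05 Pa.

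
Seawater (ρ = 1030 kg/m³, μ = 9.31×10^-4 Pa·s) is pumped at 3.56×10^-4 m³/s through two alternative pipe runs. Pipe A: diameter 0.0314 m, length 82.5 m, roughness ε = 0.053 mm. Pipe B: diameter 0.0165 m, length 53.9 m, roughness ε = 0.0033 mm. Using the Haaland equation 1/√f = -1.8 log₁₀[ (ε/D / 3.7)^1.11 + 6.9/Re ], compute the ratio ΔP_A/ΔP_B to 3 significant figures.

ΔP_A/ΔP_B ≈ 0.0779

Pipe A: V = Q/A = 0.000356/0.0007744 = 0.4597 m/s; Re = 1.597e+04; ε/D = 0.00169; Haaland → f = 0.0301; ΔP_A = f(L/D)(ρV²/2) = 8608 Pa.
Pipe B: V = Q/A = 0.000356/0.0002138 = 1.665 m/s; Re = 3.039e+04; ε/D = 0.0002; Haaland → f = 0.02368; ΔP_B = f(L/D)(ρV²/2) = 1.104e+05 Pa.
ΔP_A/ΔP_B = 8608/1.104e+05 = 0.0779.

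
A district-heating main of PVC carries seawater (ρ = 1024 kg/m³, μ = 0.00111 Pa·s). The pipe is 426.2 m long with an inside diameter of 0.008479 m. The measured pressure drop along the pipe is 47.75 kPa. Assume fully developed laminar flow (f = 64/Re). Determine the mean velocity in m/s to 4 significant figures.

V ≈ 0.2268 m/s

For laminar flow, f = 64/Re with Re = ρVD/μ, so Darcy-Weisbach reduces to ΔP = 32μLV/D². Solving for V: V = ΔP·D²/(32μL) = 4.775e+04·(0.008479)²/(32·0.00111·426.2) = 0.2268 m/s.
Check: Re = ρVD/μ = 1024·0.2268·0.008479/0.00111 = 1774 < 2300, so the laminar assumption holds.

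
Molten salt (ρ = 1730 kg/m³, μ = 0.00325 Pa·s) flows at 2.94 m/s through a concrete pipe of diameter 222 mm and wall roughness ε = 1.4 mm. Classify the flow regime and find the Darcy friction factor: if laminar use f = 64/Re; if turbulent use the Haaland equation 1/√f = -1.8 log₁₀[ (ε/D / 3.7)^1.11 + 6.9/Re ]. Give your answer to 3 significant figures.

Re = ρVD/μ = 1730·2.94·0.222/0.00325 = 3.474e+05.
Re > 4000 → turbulent. ε/D = 0.0014/0.222 = 0.00631; Haaland: 1/√f = -1.8 log₁₀[0.000845 + 1.99e-05] = 5.513, so f = 0.0329.

f ≈ 0.0329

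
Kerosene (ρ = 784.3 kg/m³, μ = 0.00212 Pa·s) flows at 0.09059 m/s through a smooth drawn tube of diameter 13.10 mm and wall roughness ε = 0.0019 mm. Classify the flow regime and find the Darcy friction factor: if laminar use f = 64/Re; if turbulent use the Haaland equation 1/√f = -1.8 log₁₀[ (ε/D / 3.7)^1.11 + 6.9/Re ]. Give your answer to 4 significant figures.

Re = ρVD/μ = 784.3·0.09059·0.0131/0.00212 = 439.
Re < 2300 → laminar, so f = 64/Re = 0.1458 (roughness is irrelevant in laminar flow).

f ≈ 0.1458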